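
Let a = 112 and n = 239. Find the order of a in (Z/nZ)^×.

The order of 112 must divide φ(239) = 239 − 1 = 238 = 2 · 7 · 17.
Divisors of 238: 1, 2, 7, 14, 17, 34, 119, 238.
Evaluate successive powers at the divisors of 238:
112^1 ≡ 112 (mod 239)
112^2 ≡ 116 (mod 239)
112^7 ≡ 217 (mod 239)
112^14 ≡ 6 (mod 239)
112^17 ≡ 38 (mod 239)
112^34 ≡ 10 (mod 239)
112^119 ≡ 238 (mod 239)
112^238 ≡ 1 (mod 239) ✓
Therefore the multiplicative order of 112 modulo 239 is 238.

238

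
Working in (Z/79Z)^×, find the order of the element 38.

13

Since 38 ∈ (Z/79Z)^×, its order divides φ(79) = 79 − 1 = 78 = 2 · 3 · 13.
Divisors of 78: 1, 2, 3, 6, 13, 26, 39, 78.
Check 38^d mod 79 for each divisor in increasing order:
38^1 ≡ 38 (mod 79)
38^2 ≡ 22 (mod 79)
38^3 ≡ 46 (mod 79)
38^6 ≡ 62 (mod 79)
38^13 ≡ 1 (mod 79) ✓
So ord_79(38) = 13.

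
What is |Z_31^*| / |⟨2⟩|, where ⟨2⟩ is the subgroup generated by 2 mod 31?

Since 2 ∈ (Z/31Z)^×, its order divides φ(31) = 31 − 1 = 30 = 2 · 3 · 5.
Divisors of 30: 1, 2, 3, 5, 6, 10, 15, 30.
Check 2^d mod 31 for each divisor in increasing order:
2^1 ≡ 2
2^2 ≡ 4
2^3 ≡ 8
2^5 ≡ 1
The order of 2 is 5, so the subgroup it generates has 5 elements.
The index is φ(31) / ord(2) = 30 / 5 = 6.

6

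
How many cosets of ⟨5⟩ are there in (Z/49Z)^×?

The order of 5 must divide φ(49) = φ(7^2) = 7·(7−1) = 42 = 2 · 3 · 7.
Divisors of 42: 1, 2, 3, 6, 7, 14, 21, 42.
Check 5^d mod 49 for each divisor in increasing order:
5^1 ≡ 5
5^2 ≡ 25
5^3 ≡ 27
5^6 ≡ 43
5^7 ≡ 19
5^14 ≡ 18
5^21 ≡ 48
5^42 ≡ 1
Thus |⟨5⟩| = ord(5) = 42.
[(Z/49Z)^× : ⟨5⟩] = 42/42 = 1.

1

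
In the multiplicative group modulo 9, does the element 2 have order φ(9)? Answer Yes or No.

Yes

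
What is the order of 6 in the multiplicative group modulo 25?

5

By Lagrange's theorem, ord_25(6) divides φ(25) = φ(5^2) = 5·(5−1) = 20 = 2^2 · 5.
Divisors of 20: 1, 2, 4, 5, 10, 20.
Check 6^d mod 25 for each divisor in increasing order:
6^1 ≡ 6 (mod 25)
6^2 ≡ 11 (mod 25)
6^4 ≡ 21 (mod 25)
6^5 ≡ 1 (mod 25) ✓
Hence ord(6) = 5.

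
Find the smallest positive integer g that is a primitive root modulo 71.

φ(71) = 71 − 1 = 70 = 2 · 5 · 7.
g is a primitive root iff g^(70/q) ≢ 1 (mod 71) for each prime q ∈ {2, 5, 7}.
g = 2: 2^35 ≡ 1 — hits 1, so not a primitive root.
g = 3: 3^35 ≡ 1 — hits 1, so not a primitive root.
g = 4: 4^35 ≡ 1 — hits 1, so not a primitive root.
g = 5: 5^35 ≡ 1 — hits 1, so not a primitive root.
g = 6: 6^35 ≡ 1 — hits 1, so not a primitive root.
g = 7: 7^35 ≡ 70; 7^14 ≡ 54; 7^10 ≡ 45 — none is 1, so 7 is a primitive root.
So 7 is the smallest generator of (Z/71Z)^×.

7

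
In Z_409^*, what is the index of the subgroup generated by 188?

1

ord(188) | φ(409) = 409 − 1 = 408 = 2^3 · 3 · 17.
Divisors of 408: 1, 2, 3, 4, 6, 8, 12, 17, 24, 34, 51, 68, 102, 136, 204, 408.
Compute 188^d (mod 409) for the divisors d until we hit 1:
188^1 ≡ 188 (mod 409)
188^2 ≡ 170 (mod 409)
188^3 ≡ 58 (mod 409)
188^4 ≡ 270 (mod 409)
188^6 ≡ 92 (mod 409)
188^8 ≡ 98 (mod 409)
188^12 ≡ 284 (mod 409)
188^17 ≡ 226 (mod 409)
188^24 ≡ 83 (mod 409)
188^34 ≡ 360 (mod 409)
188^51 ≡ 378 (mod 409)
188^68 ≡ 356 (mod 409)
188^102 ≡ 143 (mod 409)
188^136 ≡ 355 (mod 409)
188^204 ≡ 408 (mod 409)
188^408 ≡ 1 (mod 409) ✓
Thus |⟨188⟩| = ord(188) = 408.
[(Z/409Z)^× : ⟨188⟩] = 408/408 = 1.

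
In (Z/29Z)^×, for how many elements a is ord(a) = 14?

6

φ(29) = 29 − 1 = 28 = 2^2 · 7.
In a cyclic group of order 28, there are φ(d) elements of order d for each divisor d of 28, and zero for non-divisors.
14 = 2 · 7 divides 28, and φ(14) = 6.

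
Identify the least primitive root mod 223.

3

φ(223) = 223 − 1 = 222 = 2 · 3 · 37.
Test candidates g = 2, 3, … against the prime factors q ∈ {2, 3, 37} of φ(223): g is a generator iff g^(222/q) ≢ 1 for every such q.
g = 2: 2^111 ≡ 1 — hits 1, so not a primitive root.
g = 3: 3^111 ≡ 222; 3^74 ≡ 183; 3^6 ≡ 60 — none is 1, so 3 is a primitive root.
The smallest primitive root modulo 223 is 3.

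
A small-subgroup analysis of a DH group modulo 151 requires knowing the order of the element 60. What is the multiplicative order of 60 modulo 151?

50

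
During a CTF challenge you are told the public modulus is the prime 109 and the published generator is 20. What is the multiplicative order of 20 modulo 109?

54

ord(20) | φ(109) = 109 − 1 = 108 = 2^2 · 3^3.
Divisors of 108: 1, 2, 3, 4, 6, 9, 12, 18, 27, 36, 54, 108.
Evaluate successive powers at the divisors of 108:
20^1 ≡ 20 (mod 109)
20^2 ≡ 73 (mod 109)
20^3 ≡ 43 (mod 109)
20^4 ≡ 97 (mod 109)
20^6 ≡ 105 (mod 109)
20^9 ≡ 46 (mod 109)
20^12 ≡ 16 (mod 109)
20^18 ≡ 45 (mod 109)
20^27 ≡ 108 (mod 109)
20^36 ≡ 63 (mod 109)
20^54 ≡ 1 (mod 109) ✓
The smallest such exponent is 54, so the order of 20 is 54.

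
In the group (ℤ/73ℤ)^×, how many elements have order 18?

6

φ(73) = 73 − 1 = 72 = 2^3 · 3^2.
(Z/73Z)^× is cyclic (|G| = 72); a cyclic group of order m has exactly φ(d) elements of each order d | m, and none otherwise.
18 = 2 · 3^2 divides 72, and φ(18) = 6.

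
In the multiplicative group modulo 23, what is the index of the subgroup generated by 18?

2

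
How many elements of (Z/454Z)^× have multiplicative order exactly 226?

φ(454) = φ(2)·φ(227) = 1·226 = 226 = 2 · 113.
In a cyclic group of order 226, there are φ(d) elements of order d for each divisor d of 226, and zero for non-divisors.
226 = 2 · 113 divides 226, and φ(226) = 112.

112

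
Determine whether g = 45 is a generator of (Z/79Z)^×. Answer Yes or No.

No

φ(79) = 79 − 1 = 78 = 2 · 3 · 13.
Test 45^(78/q) mod 79 for each prime factor q of 78:
45^39 ≡ 1 (mod 79)  [q = 2: ≡ 1 ✗]
45^26 ≡ 23 (mod 79)  [q = 3: ≢ 1 ✓]
45^6 ≡ 22 (mod 79)  [q = 13: ≢ 1 ✓]
The check at q = 2 fails, so 45 generates a proper subgroup.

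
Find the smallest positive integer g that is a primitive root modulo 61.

φ(61) = 61 − 1 = 60 = 2^2 · 3 · 5.
g is a primitive root iff g^(60/q) ≢ 1 (mod 61) for each prime q ∈ {2, 3, 5}.
g = 2: 2^30 ≡ 60; 2^20 ≡ 47; 2^12 ≡ 9 — none is 1, so 2 is a primitive root.
The smallest primitive root modulo 61 is 2.

2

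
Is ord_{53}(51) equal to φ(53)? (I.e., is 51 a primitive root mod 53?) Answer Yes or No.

Yes

φ(53) = 53 − 1 = 52 = 2^2 · 13.
An element g generates (Z/53Z)^× iff g^(52/q) ≢ 1 (mod 53) for each prime q ∈ {2, 13}.
51^26 ≡ 52 (mod 53)  [q = 2: ≢ 1 ✓]
51^4 ≡ 16 (mod 53)  [q = 13: ≢ 1 ✓]
Every test exponent gives a nontrivial residue, hence 51 generates the full group.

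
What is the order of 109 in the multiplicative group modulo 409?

The order of 109 must divide φ(409) = 409 − 1 = 408 = 2^3 · 3 · 17.
Divisors of 408: 1, 2, 3, 4, 6, 8, 12, 17, 24, 34, 51, 68, 102, 136, 204, 408.
Evaluate successive powers at the divisors of 408:
109^1 ≡ 109
109^2 ≡ 20
109^3 ≡ 135
109^4 ≡ 400
109^6 ≡ 229
109^8 ≡ 81
109^12 ≡ 89
109^17 ≡ 217
109^24 ≡ 150
109^34 ≡ 54
109^51 ≡ 266
109^68 ≡ 53
109^102 ≡ 408
109^136 ≡ 355
109^204 ≡ 1
The smallest such exponent is 204, so the order of 109 is 204.

204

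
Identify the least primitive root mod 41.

6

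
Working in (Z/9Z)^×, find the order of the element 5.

6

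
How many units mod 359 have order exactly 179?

178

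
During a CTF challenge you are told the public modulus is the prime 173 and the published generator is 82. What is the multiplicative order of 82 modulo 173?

172

By Lagrange's theorem, ord_173(82) divides φ(173) = 173 − 1 = 172 = 2^2 · 43.
Divisors of 172: 1, 2, 4, 43, 86, 172.
Compute 82^d (mod 173) for the divisors d until we hit 1:
82^1 ≡ 82 (mod 173)
82^2 ≡ 150 (mod 173)
82^4 ≡ 10 (mod 173)
82^43 ≡ 93 (mod 173)
82^86 ≡ 172 (mod 173)
82^172 ≡ 1 (mod 173) ✓
Therefore the multiplicative order of 82 modulo 173 is 172.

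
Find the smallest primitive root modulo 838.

11

φ(838) = φ(2)·φ(419) = 1·418 = 418 = 2 · 11 · 19.
g is a primitive root iff g^(418/q) ≢ 1 (mod 838) for each prime q ∈ {2, 11, 19}.
g = 2: gcd(2, 838) = 2 > 1, not a unit — skip.
g = 3: 3^209 ≡ 1 — hits 1, so not a primitive root.
g = 4: gcd(4, 838) = 2 > 1, not a unit — skip.
g = 5: 5^209 ≡ 1 — hits 1, so not a primitive root.
g = 6: gcd(6, 838) = 2 > 1, not a unit — skip.
g = 7: 7^209 ≡ 1 — hits 1, so not a primitive root.
g = 8: gcd(8, 838) = 2 > 1, not a unit — skip.
g = 9: 9^209 ≡ 1 — hits 1, so not a primitive root.
g = 10: gcd(10, 838) = 2 > 1, not a unit — skip.
g = 11: 11^209 ≡ 837; 11^38 ≡ 753; 11^22 ≡ 7 — none is 1, so 11 is a primitive root.
The smallest primitive root modulo 838 is 11.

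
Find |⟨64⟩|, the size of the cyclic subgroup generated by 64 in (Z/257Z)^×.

By Lagrange's theorem, ord_257(64) divides φ(257) = 257 − 1 = 256 = 2^8.
Divisors of 256: 1, 2, 4, 8, 16, 32, 64, 128, 256.
Compute 64^d (mod 257) for the divisors d until we hit 1:
64^1 ≡ 64 (mod 257)
64^2 ≡ 241 (mod 257)
64^4 ≡ 256 (mod 257)
64^8 ≡ 1 (mod 257) ✓
Therefore the multiplicative order of 64 modulo 257 is 8.

8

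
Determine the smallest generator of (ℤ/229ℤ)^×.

6

φ(229) = 229 − 1 = 228 = 2^2 · 3 · 19.
g is a primitive root iff g^(228/q) ≢ 1 (mod 229) for each prime q ∈ {2, 3, 19}.
g = 2: 2^114 ≡ 228; 2^76 ≡ 1 — hits 1, so not a primitive root.
g = 3: 3^114 ≡ 1 — hits 1, so not a primitive root.
g = 4: 4^114 ≡ 1 — hits 1, so not a primitive root.
g = 5: 5^114 ≡ 1 — hits 1, so not a primitive root.
g = 6: 6^114 ≡ 228; 6^76 ≡ 134; 6^12 ≡ 165 — none is 1, so 6 is a primitive root.
Hence the least primitive root of 229 is 6.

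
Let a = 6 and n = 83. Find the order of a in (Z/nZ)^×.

The order of 6 must divide φ(83) = 83 − 1 = 82 = 2 · 41.
Divisors of 82: 1, 2, 41, 82.
Check 6^d mod 83 for each divisor in increasing order:
6^1 ≡ 6 (mod 83)
6^2 ≡ 36 (mod 83)
6^41 ≡ 82 (mod 83)
6^82 ≡ 1 (mod 83) ✓
Hence ord(6) = 82.

82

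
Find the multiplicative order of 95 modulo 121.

110

ord(95) | φ(121) = φ(11^2) = 11·(11−1) = 110 = 2 · 5 · 11.
Divisors of 110: 1, 2, 5, 10, 11, 22, 55, 110.
Evaluate successive powers at the divisors of 110:
95^1 ≡ 95 (mod 121)
95^2 ≡ 71 (mod 121)
95^5 ≡ 98 (mod 121)
95^10 ≡ 45 (mod 121)
95^11 ≡ 40 (mod 121)
95^22 ≡ 27 (mod 121)
95^55 ≡ 120 (mod 121)
95^110 ≡ 1 (mod 121) ✓
The smallest such exponent is 110, so the order of 95 is 110.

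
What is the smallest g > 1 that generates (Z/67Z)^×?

2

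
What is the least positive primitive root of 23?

5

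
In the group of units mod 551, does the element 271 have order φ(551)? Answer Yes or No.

551 = 19 · 29 is a product of two distinct odd primes, so (Z/551Z)^× ≅ (Z/19Z)^× × (Z/29Z)^× is not cyclic.
No primitive root modulo 551 exists; in particular 271 is not one.

No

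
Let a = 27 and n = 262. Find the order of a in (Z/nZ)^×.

65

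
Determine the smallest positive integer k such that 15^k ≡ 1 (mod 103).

By Lagrange's theorem, ord_103(15) divides φ(103) = 103 − 1 = 102 = 2 · 3 · 17.
Divisors of 102: 1, 2, 3, 6, 17, 34, 51, 102.
Check 15^d mod 103 for each divisor in increasing order:
15^1 ≡ 15 (mod 103)
15^2 ≡ 19 (mod 103)
15^3 ≡ 79 (mod 103)
15^6 ≡ 61 (mod 103)
15^17 ≡ 46 (mod 103)
15^34 ≡ 56 (mod 103)
15^51 ≡ 1 (mod 103) ✓
Hence ord(15) = 51.

51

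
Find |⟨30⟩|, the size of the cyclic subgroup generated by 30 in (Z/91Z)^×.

6

The order of 30 must divide φ(91) = φ(7·13) = (7−1)·(13−1) = 6·12 = 72 = 2^3 · 3^2.
Divisors of 72: 1, 2, 3, 4, 6, 8, 9, 12, 18, 24, 36, 72.
Test each divisor d:
30^1 ≡ 30 (mod 91)
30^2 ≡ 81 (mod 91)
30^3 ≡ 64 (mod 91)
30^4 ≡ 9 (mod 91)
30^6 ≡ 1 (mod 91) ✓
The smallest such exponent is 6, so the order of 30 is 6.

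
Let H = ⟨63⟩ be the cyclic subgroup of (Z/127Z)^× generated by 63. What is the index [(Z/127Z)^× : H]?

9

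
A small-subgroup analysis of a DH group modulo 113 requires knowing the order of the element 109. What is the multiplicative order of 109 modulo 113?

The order of 109 must divide φ(113) = 113 − 1 = 112 = 2^4 · 7.
Divisors of 112: 1, 2, 4, 7, 8, 14, 16, 28, 56, 112.
Compute 109^d (mod 113) for the divisors d until we hit 1:
109^1 ≡ 109
109^2 ≡ 16
109^4 ≡ 30
109^7 ≡ 1
Hence ord(109) = 7.

7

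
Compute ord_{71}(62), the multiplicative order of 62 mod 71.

70

The order of 62 must divide φ(71) = 71 − 1 = 70 = 2 · 5 · 7.
Divisors of 70: 1, 2, 5, 7, 10, 14, 35, 70.
Test each divisor d:
62^1 ≡ 62 (mod 71)
62^2 ≡ 10 (mod 71)
62^5 ≡ 23 (mod 71)
62^7 ≡ 17 (mod 71)
62^10 ≡ 32 (mod 71)
62^14 ≡ 5 (mod 71)
62^35 ≡ 70 (mod 71)
62^70 ≡ 1 (mod 71) ✓
So ord_71(62) = 70.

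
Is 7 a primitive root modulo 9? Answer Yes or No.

No

φ(9) = φ(3^2) = 3·(3−1) = 6 = 2 · 3.
Test 7^(6/q) mod 9 for each prime factor q of 6:
7^3 ≡ 1 (mod 9)  [q = 2: ≡ 1 ✗]
7^2 ≡ 4 (mod 9)  [q = 3: ≢ 1 ✓]
7^3 ≡ 1 shows ord(7) | 3, strictly less than φ(9); not a primitive root.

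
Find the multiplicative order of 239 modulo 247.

12

By Lagrange's theorem, ord_247(239) divides φ(247) = φ(13·19) = (13−1)·(19−1) = 12·18 = 216 = 2^3 · 3^3.
Divisors of 216: 1, 2, 3, 4, 6, 8, 9, 12, 18, 24, 27, 36, 54, 72, 108, 216.
Compute 239^d (mod 247) for the divisors d until we hit 1:
239^1 ≡ 239 (mod 247)
239^2 ≡ 64 (mod 247)
239^3 ≡ 229 (mod 247)
239^4 ≡ 144 (mod 247)
239^6 ≡ 77 (mod 247)
239^8 ≡ 235 (mod 247)
239^9 ≡ 96 (mod 247)
239^12 ≡ 1 (mod 247) ✓
Hence ord(239) = 12.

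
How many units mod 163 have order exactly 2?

1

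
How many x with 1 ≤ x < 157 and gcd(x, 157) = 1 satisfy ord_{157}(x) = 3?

2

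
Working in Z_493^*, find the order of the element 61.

112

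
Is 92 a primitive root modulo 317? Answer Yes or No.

No

φ(317) = 317 − 1 = 316 = 2^2 · 79.
An element g generates (Z/317Z)^× iff g^(316/q) ≢ 1 (mod 317) for each prime q ∈ {2, 79}.
92^158 ≡ 1 (mod 317)  [q = 2: ≡ 1 ✗]
92^4 ≡ 149 (mod 317)  [q = 79: ≢ 1 ✓]
Since 92^158 ≡ 1, the order of 92 divides 158 < 316, so 92 is not a primitive root.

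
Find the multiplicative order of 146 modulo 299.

The order of 146 must divide φ(299) = φ(13·23) = (13−1)·(23−1) = 12·22 = 264 = 2^3 · 3 · 11.
Divisors of 264: 1, 2, 3, 4, 6, 8, 11, 12, 22, 24, 33, 44, 66, 88, 132, 264.
Compute 146^d (mod 299) for the divisors d until we hit 1:
146^1 ≡ 146 (mod 299)
146^2 ≡ 87 (mod 299)
146^3 ≡ 144 (mod 299)
146^4 ≡ 94 (mod 299)
146^6 ≡ 105 (mod 299)
146^8 ≡ 165 (mod 299)
146^11 ≡ 139 (mod 299)
146^12 ≡ 261 (mod 299)
146^22 ≡ 185 (mod 299)
146^24 ≡ 248 (mod 299)
146^33 ≡ 1 (mod 299) ✓
Therefore the multiplicative order of 146 modulo 299 is 33.

33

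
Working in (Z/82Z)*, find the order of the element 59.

5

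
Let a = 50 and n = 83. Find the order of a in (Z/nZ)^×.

ord(50) | φ(83) = 83 − 1 = 82 = 2 · 41.
Divisors of 82: 1, 2, 41, 82.
Compute 50^d (mod 83) for the divisors d until we hit 1:
50^1 ≡ 50
50^2 ≡ 10
50^41 ≡ 82
50^82 ≡ 1
Hence ord(50) = 82.

82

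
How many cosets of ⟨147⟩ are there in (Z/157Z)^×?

4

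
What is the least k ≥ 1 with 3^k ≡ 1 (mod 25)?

20

The order of 3 must divide φ(25) = φ(5^2) = 5·(5−1) = 20 = 2^2 · 5.
Divisors of 20: 1, 2, 4, 5, 10, 20.
Check 3^d mod 25 for each divisor in increasing order:
3^1 ≡ 3 (mod 25)
3^2 ≡ 9 (mod 25)
3^4 ≡ 6 (mod 25)
3^5 ≡ 18 (mod 25)
3^10 ≡ 24 (mod 25)
3^20 ≡ 1 (mod 25) ✓
The smallest such exponent is 20, so the order of 3 is 20.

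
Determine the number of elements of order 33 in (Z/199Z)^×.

20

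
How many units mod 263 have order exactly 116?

φ(263) = 263 − 1 = 262 = 2 · 131.
In a cyclic group of order 262, there are φ(d) elements of order d for each divisor d of 262, and zero for non-divisors.
116 does not divide 262, so no element of (Z/263Z)^× has order 116.

0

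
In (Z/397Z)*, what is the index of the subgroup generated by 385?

2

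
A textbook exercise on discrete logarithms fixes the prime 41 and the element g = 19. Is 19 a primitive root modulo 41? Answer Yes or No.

Yes

φ(41) = 41 − 1 = 40 = 2^3 · 5.
Test 19^(40/q) mod 41 for each prime factor q of 40:
19^20 ≡ 40 (mod 41)  [q = 2: ≢ 1 ✓]
19^8 ≡ 37 (mod 41)  [q = 5: ≢ 1 ✓]
All checks pass, so 19 has order 40 and is a primitive root modulo 41.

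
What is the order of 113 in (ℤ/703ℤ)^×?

Since 113 ∈ (Z/703Z)^×, its order divides φ(703) = φ(19·37) = (19−1)·(37−1) = 18·36 = 648 = 2^3 · 3^4.
Divisors of 648: 1, 2, 3, 4, 6, 8, 9, 12, 18, 24, 27, 36, 54, 72, 81, 108, 162, 216, 324, 648.
Check 113^d mod 703 for each divisor in increasing order:
113^1 ≡ 113
113^2 ≡ 115
113^3 ≡ 341
113^4 ≡ 571
113^6 ≡ 286
113^8 ≡ 552
113^9 ≡ 512
113^12 ≡ 248
113^18 ≡ 628
113^24 ≡ 343
113^27 ≡ 265
113^36 ≡ 1
Hence ord(113) = 36.

36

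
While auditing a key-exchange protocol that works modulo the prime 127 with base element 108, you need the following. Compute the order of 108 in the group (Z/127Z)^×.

ord(108) | φ(127) = 127 − 1 = 126 = 2 · 3^2 · 7.
Divisors of 126: 1, 2, 3, 6, 7, 9, 14, 18, 21, 42, 63, 126.
Evaluate successive powers at the divisors of 126:
108^1 ≡ 108 (mod 127)
108^2 ≡ 107 (mod 127)
108^3 ≡ 126 (mod 127)
108^6 ≡ 1 (mod 127) ✓
Hence ord(108) = 6.

6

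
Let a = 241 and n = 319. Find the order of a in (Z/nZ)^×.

14

The order of 241 must divide φ(319) = φ(11·29) = (11−1)·(29−1) = 10·28 = 280 = 2^3 · 5 · 7.
Divisors of 280: 1, 2, 4, 5, 7, 8, 10, 14, 20, 28, 35, 40, 56, 70, 140, 280.
Check 241^d mod 319 for each divisor in increasing order:
241^1 ≡ 241
241^2 ≡ 23
241^4 ≡ 210
241^5 ≡ 208
241^7 ≡ 318
241^8 ≡ 78
241^10 ≡ 199
241^14 ≡ 1
So ord_319(241) = 14.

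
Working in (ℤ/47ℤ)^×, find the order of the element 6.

23

By Lagrange's theorem, ord_47(6) divides φ(47) = 47 − 1 = 46 = 2 · 23.
Divisors of 46: 1, 2, 23, 46.
Evaluate successive powers at the divisors of 46:
6^1 ≡ 6 (mod 47)
6^2 ≡ 36 (mod 47)
6^23 ≡ 1 (mod 47) ✓
Hence ord(6) = 23.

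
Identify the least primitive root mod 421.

2

φ(421) = 421 − 1 = 420 = 2^2 · 3 · 5 · 7.
Test candidates g = 2, 3, … against the prime factors q ∈ {2, 3, 5, 7} of φ(421): g is a generator iff g^(420/q) ≢ 1 for every such q.
g = 2: 2^210 ≡ 420; 2^140 ≡ 400; 2^84 ≡ 279; 2^60 ≡ 370 — none is 1, so 2 is a primitive root.
So 2 is the smallest generator of (Z/421Z)^×.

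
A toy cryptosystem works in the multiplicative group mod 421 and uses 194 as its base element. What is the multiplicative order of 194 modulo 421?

420

The order of 194 must divide φ(421) = 421 − 1 = 420 = 2^2 · 3 · 5 · 7.
Divisors of 420: 1, 2, 3, 4, 5, 6, 7, 10, 12, 14, 15, 20, 21, 28, 30, 35, 42, 60, 70, 84, 105, 140, 210, 420.
Evaluate successive powers at the divisors of 420:
194^1 ≡ 194
194^2 ≡ 167
194^3 ≡ 402
194^4 ≡ 103
194^5 ≡ 195
194^6 ≡ 361
194^7 ≡ 148
194^10 ≡ 135
194^12 ≡ 232
194^14 ≡ 12
194^15 ≡ 223
194^20 ≡ 122
194^21 ≡ 92
194^28 ≡ 144
194^30 ≡ 51
194^35 ≡ 262
194^42 ≡ 44
194^60 ≡ 75
194^70 ≡ 21
194^84 ≡ 252
194^105 ≡ 29
194^140 ≡ 20
194^210 ≡ 420
194^420 ≡ 1
Therefore the multiplicative order of 194 modulo 421 is 420.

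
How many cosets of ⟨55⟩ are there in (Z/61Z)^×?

By Lagrange's theorem, ord_61(55) divides φ(61) = 61 − 1 = 60 = 2^2 · 3 · 5.
Divisors of 60: 1, 2, 3, 4, 5, 6, 10, 12, 15, 20, 30, 60.
Evaluate successive powers at the divisors of 60:
55^1 ≡ 55 (mod 61)
55^2 ≡ 36 (mod 61)
55^3 ≡ 28 (mod 61)
55^4 ≡ 15 (mod 61)
55^5 ≡ 32 (mod 61)
55^6 ≡ 52 (mod 61)
55^10 ≡ 48 (mod 61)
55^12 ≡ 20 (mod 61)
55^15 ≡ 11 (mod 61)
55^20 ≡ 47 (mod 61)
55^30 ≡ 60 (mod 61)
55^60 ≡ 1 (mod 61) ✓
Thus |⟨55⟩| = ord(55) = 60.
Index = |(Z/61Z)^×| / |⟨55⟩| = 60 / 60 = 1.

1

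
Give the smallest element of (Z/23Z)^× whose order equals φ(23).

5

φ(23) = 23 − 1 = 22 = 2 · 11.
g is a primitive root iff g^(22/q) ≢ 1 (mod 23) for each prime q ∈ {2, 11}.
g = 2: 2^11 ≡ 1 — hits 1, so not a primitive root.
g = 3: 3^11 ≡ 1 — hits 1, so not a primitive root.
g = 4: 4^11 ≡ 1 — hits 1, so not a primitive root.
g = 5: 5^11 ≡ 22; 5^2 ≡ 2 — none is 1, so 5 is a primitive root.
So 5 is the smallest generator of (Z/23Z)^×.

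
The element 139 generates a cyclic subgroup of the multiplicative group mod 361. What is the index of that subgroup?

By Lagrange's theorem, ord_361(139) divides φ(361) = φ(19^2) = 19·(19−1) = 342 = 2 · 3^2 · 19.
Divisors of 342: 1, 2, 3, 6, 9, 18, 19, 38, 57, 114, 171, 342.
Compute 139^d (mod 361) for the divisors d until we hit 1:
139^1 ≡ 139 (mod 361)
139^2 ≡ 188 (mod 361)
139^3 ≡ 140 (mod 361)
139^6 ≡ 106 (mod 361)
139^9 ≡ 39 (mod 361)
139^18 ≡ 77 (mod 361)
139^19 ≡ 234 (mod 361)
139^38 ≡ 245 (mod 361)
139^57 ≡ 292 (mod 361)
139^114 ≡ 68 (mod 361)
139^171 ≡ 1 (mod 361) ✓
Thus |⟨139⟩| = ord(139) = 171.
The index is φ(361) / ord(139) = 342 / 171 = 2.

2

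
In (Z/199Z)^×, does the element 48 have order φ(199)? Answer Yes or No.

Yes

φ(199) = 199 − 1 = 198 = 2 · 3^2 · 11.
Test 48^(198/q) mod 199 for each prime factor q of 198:
48^99 ≡ 198 (mod 199)  [q = 2: ≢ 1 ✓]
48^66 ≡ 92 (mod 199)  [q = 3: ≢ 1 ✓]
48^18 ≡ 61 (mod 199)  [q = 11: ≢ 1 ✓]
None equal 1, so ord_199(48) = 198: 48 is a primitive root.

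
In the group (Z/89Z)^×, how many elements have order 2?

φ(89) = 89 − 1 = 88 = 2^3 · 11.
In a cyclic group of order 88, there are φ(d) elements of order d for each divisor d of 88, and zero for non-divisors.
2 | 88, and φ(2) = 2 − 1 = 1.

1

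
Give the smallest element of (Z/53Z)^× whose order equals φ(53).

φ(53) = 53 − 1 = 52 = 2^2 · 13.
g is a primitive root iff g^(52/q) ≢ 1 (mod 53) for each prime q ∈ {2, 13}.
g = 2: 2^26 ≡ 52; 2^4 ≡ 16 — none is 1, so 2 is a primitive root.
Hence the least primitive root of 53 is 2.

2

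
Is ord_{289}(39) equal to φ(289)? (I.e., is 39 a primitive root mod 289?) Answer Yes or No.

Yes

φ(289) = φ(17^2) = 17·(17−1) = 272 = 2^4 · 17.
Test 39^(272/q) mod 289 for each prime factor q of 272:
39^136 ≡ 288 (mod 289)  [q = 2: ≢ 1 ✓]
39^16 ≡ 256 (mod 289)  [q = 17: ≢ 1 ✓]
All checks pass, so 39 has order 272 and is a primitive root modulo 289.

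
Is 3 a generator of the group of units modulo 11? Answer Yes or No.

No

φ(11) = 11 − 1 = 10 = 2 · 5.
Test 3^(10/q) mod 11 for each prime factor q of 10:
3^5 ≡ 1 (mod 11)  [q = 2: ≡ 1 ✗]
3^2 ≡ 9 (mod 11)  [q = 5: ≢ 1 ✓]
The check at q = 2 fails, so 3 generates a proper subgroup.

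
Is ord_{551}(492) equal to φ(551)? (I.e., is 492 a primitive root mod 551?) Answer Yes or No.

No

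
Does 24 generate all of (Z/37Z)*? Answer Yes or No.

Yes

φ(37) = 37 − 1 = 36 = 2^2 · 3^2.
It suffices to check that the order of 24 is not a proper divisor of 36: compute 24^(36/q) for q ∈ {2, 3}.
24^18 ≡ 36 (mod 37)  [q = 2: ≢ 1 ✓]
24^12 ≡ 10 (mod 37)  [q = 3: ≢ 1 ✓]
All checks pass, so 24 has order 36 and is a primitive root modulo 37.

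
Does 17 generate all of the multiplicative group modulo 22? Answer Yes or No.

Yes

φ(22) = φ(2)·φ(11) = 1·10 = 10 = 2 · 5.
An element g generates (Z/22Z)^× iff g^(10/q) ≢ 1 (mod 22) for each prime q ∈ {2, 5}.
17^5 ≡ 21 (mod 22)  [q = 2: ≢ 1 ✓]
17^2 ≡ 3 (mod 22)  [q = 5: ≢ 1 ✓]
Every test exponent gives a nontrivial residue, hence 17 generates the full group.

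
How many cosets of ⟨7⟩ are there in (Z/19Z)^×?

6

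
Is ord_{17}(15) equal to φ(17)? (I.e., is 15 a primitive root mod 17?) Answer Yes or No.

No

φ(17) = 17 − 1 = 16 = 2^4.
15 is a primitive root mod 17 iff 15^(φ(17)/q) ≢ 1 for every prime q | φ(17), i.e. q ∈ {2}.
15^8 ≡ 1 (mod 17)  [q = 2: ≡ 1 ✗]
The check at q = 2 fails, so 15 generates a proper subgroup.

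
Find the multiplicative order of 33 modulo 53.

ord(33) | φ(53) = 53 − 1 = 52 = 2^2 · 13.
Divisors of 52: 1, 2, 4, 13, 26, 52.
Test each divisor d:
33^1 ≡ 33
33^2 ≡ 29
33^4 ≡ 46
33^13 ≡ 23
33^26 ≡ 52
33^52 ≡ 1
Hence ord(33) = 52.

52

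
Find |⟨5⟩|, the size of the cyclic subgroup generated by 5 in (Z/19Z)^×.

9

The order of 5 must divide φ(19) = 19 − 1 = 18 = 2 · 3^2.
Divisors of 18: 1, 2, 3, 6, 9, 18.
Check 5^d mod 19 for each divisor in increasing order:
5^1 ≡ 5 (mod 19)
5^2 ≡ 6 (mod 19)
5^3 ≡ 11 (mod 19)
5^6 ≡ 7 (mod 19)
5^9 ≡ 1 (mod 19) ✓
The smallest such exponent is 9, so the order of 5 is 9.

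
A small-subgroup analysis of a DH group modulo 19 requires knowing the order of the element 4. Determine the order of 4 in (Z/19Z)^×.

9

ord(4) | φ(19) = 19 − 1 = 18 = 2 · 3^2.
Divisors of 18: 1, 2, 3, 6, 9, 18.
Test each divisor d:
4^1 ≡ 4 (mod 19)
4^2 ≡ 16 (mod 19)
4^3 ≡ 7 (mod 19)
4^6 ≡ 11 (mod 19)
4^9 ≡ 1 (mod 19) ✓
Therefore the multiplicative order of 4 modulo 19 is 9.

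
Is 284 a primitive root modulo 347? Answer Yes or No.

No

φ(347) = 347 − 1 = 346 = 2 · 173.
An element g generates (Z/347Z)^× iff g^(346/q) ≢ 1 (mod 347) for each prime q ∈ {2, 173}.
284^173 ≡ 1 (mod 347)  [q = 2: ≡ 1 ✗]
284^2 ≡ 152 (mod 347)  [q = 173: ≢ 1 ✓]
Since 284^173 ≡ 1, the order of 284 divides 173 < 346, so 284 is not a primitive root.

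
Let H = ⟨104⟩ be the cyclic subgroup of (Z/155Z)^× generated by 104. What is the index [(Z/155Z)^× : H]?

4

Since 104 ∈ (Z/155Z)^×, its order divides φ(155) = φ(5·31) = (5−1)·(31−1) = 4·30 = 120 = 2^3 · 3 · 5.
Divisors of 120: 1, 2, 3, 4, 5, 6, 8, 10, 12, 15, 20, 24, 30, 40, 60, 120.
Compute 104^d (mod 155) for the divisors d until we hit 1:
104^1 ≡ 104
104^2 ≡ 121
104^3 ≡ 29
104^4 ≡ 71
104^5 ≡ 99
104^6 ≡ 66
104^8 ≡ 81
104^10 ≡ 36
104^12 ≡ 16
104^15 ≡ 154
104^20 ≡ 56
104^24 ≡ 101
104^30 ≡ 1
So ord_155(104) = 30, hence |⟨104⟩| = 30.
Index = |(Z/155Z)^×| / |⟨104⟩| = 120 / 30 = 4.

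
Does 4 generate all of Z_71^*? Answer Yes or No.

φ(71) = 71 − 1 = 70 = 2 · 5 · 7.
4 is a primitive root mod 71 iff 4^(φ(71)/q) ≢ 1 for every prime q | φ(71), i.e. q ∈ {2, 5, 7}.
4^35 ≡ 1 (mod 71)  [q = 2: ≡ 1 ✗]
4^14 ≡ 5 (mod 71)  [q = 5: ≢ 1 ✓]
4^10 ≡ 48 (mod 71)  [q = 7: ≢ 1 ✓]
Since 4^35 ≡ 1, the order of 4 divides 35 < 70, so 4 is not a primitive root.

No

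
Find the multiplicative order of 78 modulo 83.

ord(78) | φ(83) = 83 − 1 = 82 = 2 · 41.
Divisors of 82: 1, 2, 41, 82.
Check 78^d mod 83 for each divisor in increasing order:
78^1 ≡ 78
78^2 ≡ 25
78^41 ≡ 1
Hence ord(78) = 41.

41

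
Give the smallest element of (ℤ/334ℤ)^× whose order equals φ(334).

φ(334) = φ(2)·φ(167) = 1·166 = 166 = 2 · 83.
Test candidates g = 2, 3, … against the prime factors q ∈ {2, 83} of φ(334): g is a generator iff g^(166/q) ≢ 1 for every such q.
g = 2: gcd(2, 334) = 2 > 1, not a unit — skip.
g = 3: 3^83 ≡ 1 — hits 1, so not a primitive root.
g = 4: gcd(4, 334) = 2 > 1, not a unit — skip.
g = 5: 5^83 ≡ 333; 5^2 ≡ 25 — none is 1, so 5 is a primitive root.
Hence the least primitive root of 334 is 5.

5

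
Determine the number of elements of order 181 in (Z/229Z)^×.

φ(229) = 229 − 1 = 228 = 2^2 · 3 · 19.
(Z/229Z)^× is cyclic (|G| = 228); a cyclic group of order m has exactly φ(d) elements of each order d | m, and none otherwise.
181 does not divide 228, so no element of (Z/229Z)^× has order 181.

0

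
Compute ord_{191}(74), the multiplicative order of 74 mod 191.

ord(74) | φ(191) = 191 − 1 = 190 = 2 · 5 · 19.
Divisors of 190: 1, 2, 5, 10, 19, 38, 95, 190.
Test each divisor d:
74^1 ≡ 74 (mod 191)
74^2 ≡ 128 (mod 191)
74^5 ≡ 139 (mod 191)
74^10 ≡ 30 (mod 191)
74^19 ≡ 7 (mod 191)
74^38 ≡ 49 (mod 191)
74^95 ≡ 190 (mod 191)
74^190 ≡ 1 (mod 191) ✓
Therefore the multiplicative order of 74 modulo 191 is 190.

190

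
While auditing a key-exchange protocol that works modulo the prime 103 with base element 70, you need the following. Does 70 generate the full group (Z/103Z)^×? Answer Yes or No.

φ(103) = 103 − 1 = 102 = 2 · 3 · 17.
Test 70^(102/q) mod 103 for each prime factor q of 102:
70^51 ≡ 102 (mod 103)  [q = 2: ≢ 1 ✓]
70^34 ≡ 56 (mod 103)  [q = 3: ≢ 1 ✓]
70^6 ≡ 100 (mod 103)  [q = 17: ≢ 1 ✓]
Every test exponent gives a nontrivial residue, hence 70 generates the full group.

Yes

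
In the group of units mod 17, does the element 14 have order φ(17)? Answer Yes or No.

φ(17) = 17 − 1 = 16 = 2^4.
14 is a primitive root mod 17 iff 14^(φ(17)/q) ≢ 1 for every prime q | φ(17), i.e. q ∈ {2}.
14^8 ≡ 16 (mod 17)  [q = 2: ≢ 1 ✓]
None equal 1, so ord_17(14) = 16: 14 is a primitive root.

Yes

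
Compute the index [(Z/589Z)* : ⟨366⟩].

60

Since 366 ∈ (Z/589Z)^×, its order divides φ(589) = φ(19·31) = (19−1)·(31−1) = 18·30 = 540 = 2^2 · 3^3 · 5.
Divisors of 540: 1, 2, 3, 4, 5, 6, 9, 10, 12, 15, 18, 20, 27, 30, 36, 45, 54, 60, 90, 108, 135, 180, 270, 540.
Check 366^d mod 589 for each divisor in increasing order:
366^1 ≡ 366 (mod 589)
366^2 ≡ 253 (mod 589)
366^3 ≡ 125 (mod 589)
366^4 ≡ 397 (mod 589)
366^5 ≡ 408 (mod 589)
366^6 ≡ 311 (mod 589)
366^9 ≡ 1 (mod 589) ✓
So ord_589(366) = 9, hence |⟨366⟩| = 9.
[(Z/589Z)^× : ⟨366⟩] = 540/9 = 60.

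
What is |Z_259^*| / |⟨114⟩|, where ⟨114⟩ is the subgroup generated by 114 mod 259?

12

By Lagrange's theorem, ord_259(114) divides φ(259) = φ(7·37) = (7−1)·(37−1) = 6·36 = 216 = 2^3 · 3^3.
Divisors of 216: 1, 2, 3, 4, 6, 8, 9, 12, 18, 24, 27, 36, 54, 72, 108, 216.
Evaluate successive powers at the divisors of 216:
114^1 ≡ 114
114^2 ≡ 46
114^3 ≡ 64
114^4 ≡ 44
114^6 ≡ 211
114^8 ≡ 123
114^9 ≡ 36
114^12 ≡ 232
114^18 ≡ 1
So ord_259(114) = 18, hence |⟨114⟩| = 18.
The index is φ(259) / ord(114) = 216 / 18 = 12.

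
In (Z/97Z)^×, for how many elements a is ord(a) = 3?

2

φ(97) = 97 − 1 = 96 = 2^5 · 3.
Since (Z/97Z)^× is cyclic of order 96, the number of elements of order d is φ(d) when d | 96 and 0 otherwise.
3 | 96, and φ(3) = 3 − 1 = 2.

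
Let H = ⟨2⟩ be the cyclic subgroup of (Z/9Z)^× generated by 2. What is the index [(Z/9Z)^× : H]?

1

The order of 2 must divide φ(9) = φ(3^2) = 3·(3−1) = 6 = 2 · 3.
Divisors of 6: 1, 2, 3, 6.
Evaluate successive powers at the divisors of 6:
2^1 ≡ 2 (mod 9)
2^2 ≡ 4 (mod 9)
2^3 ≡ 8 (mod 9)
2^6 ≡ 1 (mod 9) ✓
Thus |⟨2⟩| = ord(2) = 6.
Index = |(Z/9Z)^×| / |⟨2⟩| = 6 / 6 = 1.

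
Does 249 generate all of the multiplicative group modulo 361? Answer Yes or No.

Yes

φ(361) = φ(19^2) = 19·(19−1) = 342 = 2 · 3^2 · 19.
249 is a primitive root mod 361 iff 249^(φ(361)/q) ≢ 1 for every prime q | φ(361), i.e. q ∈ {2, 3, 19}.
249^171 ≡ 360 (mod 361)  [q = 2: ≢ 1 ✓]
249^114 ≡ 292 (mod 361)  [q = 3: ≢ 1 ✓]
249^18 ≡ 115 (mod 361)  [q = 19: ≢ 1 ✓]
None equal 1, so ord_361(249) = 342: 249 is a primitive root.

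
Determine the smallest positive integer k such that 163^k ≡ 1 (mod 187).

Since 163 ∈ (Z/187Z)^×, its order divides φ(187) = φ(11·17) = (11−1)·(17−1) = 10·16 = 160 = 2^5 · 5.
Divisors of 160: 1, 2, 4, 5, 8, 10, 16, 20, 32, 40, 80, 160.
Check 163^d mod 187 for each divisor in increasing order:
163^1 ≡ 163 (mod 187)
163^2 ≡ 15 (mod 187)
163^4 ≡ 38 (mod 187)
163^5 ≡ 23 (mod 187)
163^8 ≡ 135 (mod 187)
163^10 ≡ 155 (mod 187)
163^16 ≡ 86 (mod 187)
163^20 ≡ 89 (mod 187)
163^32 ≡ 103 (mod 187)
163^40 ≡ 67 (mod 187)
163^80 ≡ 1 (mod 187) ✓
Hence ord(163) = 80.

80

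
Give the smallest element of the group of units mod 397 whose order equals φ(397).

φ(397) = 397 − 1 = 396 = 2^2 · 3^2 · 11.
g is a primitive root iff g^(396/q) ≢ 1 (mod 397) for each prime q ∈ {2, 3, 11}.
g = 2: 2^198 ≡ 396; 2^132 ≡ 1 — hits 1, so not a primitive root.
g = 3: 3^198 ≡ 1 — hits 1, so not a primitive root.
g = 4: 4^198 ≡ 1 — hits 1, so not a primitive root.
g = 5: 5^198 ≡ 396; 5^132 ≡ 362; 5^36 ≡ 290 — none is 1, so 5 is a primitive root.
The smallest primitive root modulo 397 is 5.

5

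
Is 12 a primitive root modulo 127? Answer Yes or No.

Yes

φ(127) = 127 − 1 = 126 = 2 · 3^2 · 7.
12 is a primitive root mod 127 iff 12^(φ(127)/q) ≢ 1 for every prime q | φ(127), i.e. q ∈ {2, 3, 7}.
12^63 ≡ 126 (mod 127)  [q = 2: ≢ 1 ✓]
12^42 ≡ 107 (mod 127)  [q = 3: ≢ 1 ✓]
12^18 ≡ 8 (mod 127)  [q = 7: ≢ 1 ✓]
All checks pass, so 12 has order 126 and is a primitive root modulo 127.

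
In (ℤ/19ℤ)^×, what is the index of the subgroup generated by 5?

2

ord(5) | φ(19) = 19 − 1 = 18 = 2 · 3^2.
Divisors of 18: 1, 2, 3, 6, 9, 18.
Test each divisor d:
5^1 ≡ 5 (mod 19)
5^2 ≡ 6 (mod 19)
5^3 ≡ 11 (mod 19)
5^6 ≡ 7 (mod 19)
5^9 ≡ 1 (mod 19) ✓
The order of 5 is 9, so the subgroup it generates has 9 elements.
[(Z/19Z)^× : ⟨5⟩] = 18/9 = 2.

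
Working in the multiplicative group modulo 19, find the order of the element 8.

6

Since 8 ∈ (Z/19Z)^×, its order divides φ(19) = 19 − 1 = 18 = 2 · 3^2.
Divisors of 18: 1, 2, 3, 6, 9, 18.
Evaluate successive powers at the divisors of 18:
8^1 ≡ 8 (mod 19)
8^2 ≡ 7 (mod 19)
8^3 ≡ 18 (mod 19)
8^6 ≡ 1 (mod 19) ✓
Therefore the multiplicative order of 8 modulo 19 is 6.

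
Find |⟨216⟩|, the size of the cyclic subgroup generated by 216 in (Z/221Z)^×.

The order of 216 must divide φ(221) = φ(13·17) = (13−1)·(17−1) = 12·16 = 192 = 2^6 · 3.
Divisors of 192: 1, 2, 3, 4, 6, 8, 12, 16, 24, 32, 48, 64, 96, 192.
Compute 216^d (mod 221) for the divisors d until we hit 1:
216^1 ≡ 216 (mod 221)
216^2 ≡ 25 (mod 221)
216^3 ≡ 96 (mod 221)
216^4 ≡ 183 (mod 221)
216^6 ≡ 155 (mod 221)
216^8 ≡ 118 (mod 221)
216^12 ≡ 157 (mod 221)
216^16 ≡ 1 (mod 221) ✓
Hence ord(216) = 16.

16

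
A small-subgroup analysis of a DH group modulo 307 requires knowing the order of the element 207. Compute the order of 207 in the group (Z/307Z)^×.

306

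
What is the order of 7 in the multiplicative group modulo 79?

78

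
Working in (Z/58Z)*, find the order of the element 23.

7

ord(23) | φ(58) = φ(2)·φ(29) = 1·28 = 28 = 2^2 · 7.
Divisors of 28: 1, 2, 4, 7, 14, 28.
Test each divisor d:
23^1 ≡ 23
23^2 ≡ 7
23^4 ≡ 49
23^7 ≡ 1
Therefore the multiplicative order of 23 modulo 58 is 7.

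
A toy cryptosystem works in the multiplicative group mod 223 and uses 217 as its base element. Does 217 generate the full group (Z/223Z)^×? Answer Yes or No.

No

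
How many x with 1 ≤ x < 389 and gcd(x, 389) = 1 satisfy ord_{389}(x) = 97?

φ(389) = 389 − 1 = 388 = 2^2 · 97.
In a cyclic group of order 388, there are φ(d) elements of order d for each divisor d of 388, and zero for non-divisors.
97 | 388, and φ(97) = 97 − 1 = 96.

96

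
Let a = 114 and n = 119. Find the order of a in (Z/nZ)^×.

By Lagrange's theorem, ord_119(114) divides φ(119) = φ(7·17) = (7−1)·(17−1) = 6·16 = 96 = 2^5 · 3.
Divisors of 96: 1, 2, 3, 4, 6, 8, 12, 16, 24, 32, 48, 96.
Evaluate successive powers at the divisors of 96:
114^1 ≡ 114 (mod 119)
114^2 ≡ 25 (mod 119)
114^3 ≡ 113 (mod 119)
114^4 ≡ 30 (mod 119)
114^6 ≡ 36 (mod 119)
114^8 ≡ 67 (mod 119)
114^12 ≡ 106 (mod 119)
114^16 ≡ 86 (mod 119)
114^24 ≡ 50 (mod 119)
114^32 ≡ 18 (mod 119)
114^48 ≡ 1 (mod 119) ✓
The smallest such exponent is 48, so the order of 114 is 48.

48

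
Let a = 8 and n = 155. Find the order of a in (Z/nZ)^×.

The order of 8 must divide φ(155) = φ(5·31) = (5−1)·(31−1) = 4·30 = 120 = 2^3 · 3 · 5.
Divisors of 120: 1, 2, 3, 4, 5, 6, 8, 10, 12, 15, 20, 24, 30, 40, 60, 120.
Check 8^d mod 155 for each divisor in increasing order:
8^1 ≡ 8 (mod 155)
8^2 ≡ 64 (mod 155)
8^3 ≡ 47 (mod 155)
8^4 ≡ 66 (mod 155)
8^5 ≡ 63 (mod 155)
8^6 ≡ 39 (mod 155)
8^8 ≡ 16 (mod 155)
8^10 ≡ 94 (mod 155)
8^12 ≡ 126 (mod 155)
8^15 ≡ 32 (mod 155)
8^20 ≡ 1 (mod 155) ✓
Therefore the multiplicative order of 8 modulo 155 is 20.

20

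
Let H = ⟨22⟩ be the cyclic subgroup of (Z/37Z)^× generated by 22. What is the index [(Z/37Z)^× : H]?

1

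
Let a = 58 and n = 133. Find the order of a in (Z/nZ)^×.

3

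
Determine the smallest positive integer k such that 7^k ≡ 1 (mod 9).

Since 7 ∈ (Z/9Z)^×, its order divides φ(9) = φ(3^2) = 3·(3−1) = 6 = 2 · 3.
Divisors of 6: 1, 2, 3, 6.
Check 7^d mod 9 for each divisor in increasing order:
7^1 ≡ 7 (mod 9)
7^2 ≡ 4 (mod 9)
7^3 ≡ 1 (mod 9) ✓
The smallest such exponent is 3, so the order of 7 is 3.

3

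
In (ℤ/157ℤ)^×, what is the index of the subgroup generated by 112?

3

Since 112 ∈ (Z/157Z)^×, its order divides φ(157) = 157 − 1 = 156 = 2^2 · 3 · 13.
Divisors of 156: 1, 2, 3, 4, 6, 12, 13, 26, 39, 52, 78, 156.
Compute 112^d (mod 157) for the divisors d until we hit 1:
112^1 ≡ 112 (mod 157)
112^2 ≡ 141 (mod 157)
112^3 ≡ 92 (mod 157)
112^4 ≡ 99 (mod 157)
112^6 ≡ 143 (mod 157)
112^12 ≡ 39 (mod 157)
112^13 ≡ 129 (mod 157)
112^26 ≡ 156 (mod 157)
112^39 ≡ 28 (mod 157)
112^52 ≡ 1 (mod 157) ✓
Thus |⟨112⟩| = ord(112) = 52.
[(Z/157Z)^× : ⟨112⟩] = 156/52 = 3.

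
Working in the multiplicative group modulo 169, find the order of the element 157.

13

Since 157 ∈ (Z/169Z)^×, its order divides φ(169) = φ(13^2) = 13·(13−1) = 156 = 2^2 · 3 · 13.
Divisors of 156: 1, 2, 3, 4, 6, 12, 13, 26, 39, 52, 78, 156.
Test each divisor d:
157^1 ≡ 157
157^2 ≡ 144
157^3 ≡ 131
157^4 ≡ 118
157^6 ≡ 92
157^12 ≡ 14
157^13 ≡ 1
So ord_169(157) = 13.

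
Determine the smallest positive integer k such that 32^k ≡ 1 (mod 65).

12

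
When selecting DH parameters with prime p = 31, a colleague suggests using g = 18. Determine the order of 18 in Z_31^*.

15

Since 18 ∈ (Z/31Z)^×, its order divides φ(31) = 31 − 1 = 30 = 2 · 3 · 5.
Divisors of 30: 1, 2, 3, 5, 6, 10, 15, 30.
Evaluate successive powers at the divisors of 30:
18^1 ≡ 18
18^2 ≡ 14
18^3 ≡ 4
18^5 ≡ 25
18^6 ≡ 16
18^10 ≡ 5
18^15 ≡ 1
Hence ord(18) = 15.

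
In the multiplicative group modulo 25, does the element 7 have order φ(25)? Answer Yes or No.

No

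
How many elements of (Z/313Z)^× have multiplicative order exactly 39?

24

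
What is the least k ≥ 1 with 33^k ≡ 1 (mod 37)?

9

By Lagrange's theorem, ord_37(33) divides φ(37) = 37 − 1 = 36 = 2^2 · 3^2.
Divisors of 36: 1, 2, 3, 4, 6, 9, 12, 18, 36.
Test each divisor d:
33^1 ≡ 33 (mod 37)
33^2 ≡ 16 (mod 37)
33^3 ≡ 10 (mod 37)
33^4 ≡ 34 (mod 37)
33^6 ≡ 26 (mod 37)
33^9 ≡ 1 (mod 37) ✓
The smallest such exponent is 9, so the order of 33 is 9.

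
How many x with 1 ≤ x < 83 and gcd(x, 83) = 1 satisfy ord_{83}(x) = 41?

40

φ(83) = 83 − 1 = 82 = 2 · 41.
In a cyclic group of order 82, there are φ(d) elements of order d for each divisor d of 82, and zero for non-divisors.
41 | 82, and φ(41) = 41 − 1 = 40.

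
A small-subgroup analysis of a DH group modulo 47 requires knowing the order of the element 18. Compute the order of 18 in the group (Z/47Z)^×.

23

The order of 18 must divide φ(47) = 47 − 1 = 46 = 2 · 23.
Divisors of 46: 1, 2, 23, 46.
Evaluate successive powers at the divisors of 46:
18^1 ≡ 18 (mod 47)
18^2 ≡ 42 (mod 47)
18^23 ≡ 1 (mod 47) ✓
Therefore the multiplicative order of 18 modulo 47 is 23.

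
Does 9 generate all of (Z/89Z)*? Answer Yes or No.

φ(89) = 89 − 1 = 88 = 2^3 · 11.
Test 9^(88/q) mod 89 for each prime factor q of 88:
9^44 ≡ 1 (mod 89)  [q = 2: ≡ 1 ✗]
9^8 ≡ 2 (mod 89)  [q = 11: ≢ 1 ✓]
Since 9^44 ≡ 1, the order of 9 divides 44 < 88, so 9 is not a primitive root.

No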